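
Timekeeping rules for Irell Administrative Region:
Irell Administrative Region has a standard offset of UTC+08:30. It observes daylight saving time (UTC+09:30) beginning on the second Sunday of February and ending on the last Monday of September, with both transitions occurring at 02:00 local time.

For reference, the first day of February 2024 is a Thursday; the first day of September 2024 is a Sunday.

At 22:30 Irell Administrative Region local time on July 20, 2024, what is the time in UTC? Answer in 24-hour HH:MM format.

1 February 2024 is a Thursday, so the first Sunday is February 4 and the second is February 11.
1 September 2024 is a Sunday, so Mondays fall on 2, 9, 16, 23, 30; the last is September 30.
July 20, 2024 lies within the daylight-saving period (11 February – 30 September), so Irell Administrative Region is on daylight time, UTC+09:30.
22:30 local − 9h30m = 13:00 UTC.

13:00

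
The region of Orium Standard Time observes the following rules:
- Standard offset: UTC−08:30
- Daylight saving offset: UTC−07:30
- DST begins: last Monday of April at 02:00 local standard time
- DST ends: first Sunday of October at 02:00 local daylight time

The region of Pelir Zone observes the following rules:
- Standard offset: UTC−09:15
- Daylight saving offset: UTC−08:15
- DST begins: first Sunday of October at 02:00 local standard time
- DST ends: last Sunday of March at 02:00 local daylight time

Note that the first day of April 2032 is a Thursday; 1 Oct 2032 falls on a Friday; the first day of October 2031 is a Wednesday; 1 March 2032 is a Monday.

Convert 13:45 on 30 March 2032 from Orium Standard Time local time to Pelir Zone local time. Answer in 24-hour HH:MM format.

1 April 2032 is a Thursday, so Mondays fall on 5, 12, 19, 26; the last is April 26.
1 October 2032 is a Friday, so the first Sunday is October 3.
30 March 2032 does not fall between 26 April and 3 October, so daylight saving is not in effect and Orium Standard Time is at UTC−08:30.
13:45 Orium Standard Time + 8h30m = 22:15 UTC.
1 October 2031 is a Wednesday, so the first Sunday is October 5.
1 March 2032 is a Monday, so Sundays fall on 7, 14, 21, 28; the last is March 28.
At the standard offset (UTC−09:15), 22:15 UTC − 9h15m = 13:00 Pelir Zone standard time.
Daylight saving runs 5 October 2031 – 28 March 2032; the standard-time date in Pelir Zone, 30 March 2032, is outside that window, so Pelir Zone is on standard time at UTC−09:15.
22:15 UTC − 9h15m = 13:00 Pelir Zone.

13:00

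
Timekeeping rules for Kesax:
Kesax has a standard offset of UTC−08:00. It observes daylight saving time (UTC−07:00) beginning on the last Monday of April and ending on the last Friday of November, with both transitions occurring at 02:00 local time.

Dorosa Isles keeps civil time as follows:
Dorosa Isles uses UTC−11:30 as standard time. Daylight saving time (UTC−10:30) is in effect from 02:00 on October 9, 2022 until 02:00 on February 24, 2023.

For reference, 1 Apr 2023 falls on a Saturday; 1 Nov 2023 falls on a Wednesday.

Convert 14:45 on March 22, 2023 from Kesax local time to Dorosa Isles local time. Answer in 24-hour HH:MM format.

1 April 2023 is a Saturday, so Mondays fall on 3, 10, 17, 24; the last is April 24.
1 November 2023 is a Wednesday, so Fridays fall on 3, 10, 17, 24; the last is November 24.
March 22, 2023 is outside the daylight-saving period (24 April – 24 November), so Kesax is on standard time, UTC−08:00.
14:45 Kesax + 8h = 22:45 UTC.
At the standard offset (UTC−11:30), 22:45 UTC − 11h30m = 11:15 Dorosa Isles standard time.
Daylight saving runs 9 October 2022 – 24 February 2023; the standard-time date in Dorosa Isles, March 22, 2023, is outside that window, so Dorosa Isles is on standard time at UTC−11:30.
22:45 UTC − 11h30m = 11:15 Dorosa Isles.

11:15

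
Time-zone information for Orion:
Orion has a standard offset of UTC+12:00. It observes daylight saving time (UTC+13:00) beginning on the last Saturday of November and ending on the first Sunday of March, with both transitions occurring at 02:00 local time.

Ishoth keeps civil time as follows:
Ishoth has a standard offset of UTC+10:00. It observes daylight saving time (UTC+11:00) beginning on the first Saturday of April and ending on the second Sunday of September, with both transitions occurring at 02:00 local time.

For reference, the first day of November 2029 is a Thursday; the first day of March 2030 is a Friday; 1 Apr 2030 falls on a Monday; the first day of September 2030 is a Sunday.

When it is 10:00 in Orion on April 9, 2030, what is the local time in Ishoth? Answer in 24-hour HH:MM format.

09:00

1 November 2029 is a Thursday, so Saturdays fall on 3, 10, 17, 24; the last is November 24.
1 March 2030 is a Friday, so the first Sunday is March 3.
April 9, 2030 does not fall between 24 November 2029 and 3 March 2030, so daylight saving is not in effect and Orion is at UTC+12:00.
10:00 Orion − 12h = 22:00 UTC (rolling into the previous day, 8 April 2030).
1 April 2030 is a Monday, so the first Saturday is April 6.
1 September 2030 is a Sunday, so the first Sunday is September 1 and the second is September 8.
At the standard offset (UTC+10:00), 22:00 UTC + 10h = 08:00 Ishoth standard time (rolling into the next day, 9 April 2030).
The standard-time date in Ishoth, April 9, 2030, lies within the daylight-saving period (6 April – 8 September), so Ishoth is on daylight time, UTC+11:00.
22:00 UTC + 11h = 09:00 Ishoth (rolling into the next day, 9 April 2030).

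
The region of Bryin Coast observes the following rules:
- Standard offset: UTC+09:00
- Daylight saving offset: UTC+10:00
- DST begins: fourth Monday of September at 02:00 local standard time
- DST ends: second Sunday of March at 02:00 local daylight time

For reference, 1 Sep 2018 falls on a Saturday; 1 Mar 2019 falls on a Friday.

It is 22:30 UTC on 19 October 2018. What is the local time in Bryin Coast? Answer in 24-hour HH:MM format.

08:30

1 September 2018 is a Saturday, so the first Monday is September 3 and the fourth is September 24.
1 March 2019 is a Friday, so the first Sunday is March 3 and the second is March 10.
At the standard offset (UTC+09:00), 22:30 UTC + 9h = 07:30 Bryin Coast standard time (rolling into the next day, 20 October 2018).
Daylight saving runs 24 September 2018 – 10 March 2019; the standard-time date in Bryin Coast, 20 October 2018, is inside that window, so Bryin Coast is at UTC+10:00.
22:30 UTC + 10h = 08:30 local (rolling into the next day, 20 October 2018).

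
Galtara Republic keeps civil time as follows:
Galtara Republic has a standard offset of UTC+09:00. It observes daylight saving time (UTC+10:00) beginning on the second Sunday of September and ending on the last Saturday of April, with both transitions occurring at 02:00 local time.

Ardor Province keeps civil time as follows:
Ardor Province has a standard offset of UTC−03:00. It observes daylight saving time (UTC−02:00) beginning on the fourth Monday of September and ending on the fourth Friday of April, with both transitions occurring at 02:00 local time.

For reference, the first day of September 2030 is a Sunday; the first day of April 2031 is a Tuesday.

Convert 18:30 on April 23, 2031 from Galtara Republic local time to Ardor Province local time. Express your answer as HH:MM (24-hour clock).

06:30

1 September 2030 is a Sunday, so the first Sunday is September 1 and the second is September 8.
1 April 2031 is a Tuesday, so Saturdays fall on 5, 12, 19, 26; the last is April 26.
April 23, 2031 lies within the daylight-saving period (8 September 2030 – 26 April 2031), so Galtara Republic is on daylight time, UTC+10:00.
18:30 Galtara Republic − 10h = 08:30 UTC.
1 September 2030 is a Sunday, so the first Monday is September 2 and the fourth is September 23.
1 April 2031 is a Tuesday, so the first Friday is April 4 and the fourth is April 25.
At the standard offset (UTC−03:00), 08:30 UTC − 3h = 05:30 Ardor Province standard time.
The standard-time date in Ardor Province, April 23, 2031, lies within the daylight-saving period (23 September 2030 – 25 April 2031), so Ardor Province is on daylight time, UTC−02:00.
08:30 UTC − 2h = 06:30 Ardor Province.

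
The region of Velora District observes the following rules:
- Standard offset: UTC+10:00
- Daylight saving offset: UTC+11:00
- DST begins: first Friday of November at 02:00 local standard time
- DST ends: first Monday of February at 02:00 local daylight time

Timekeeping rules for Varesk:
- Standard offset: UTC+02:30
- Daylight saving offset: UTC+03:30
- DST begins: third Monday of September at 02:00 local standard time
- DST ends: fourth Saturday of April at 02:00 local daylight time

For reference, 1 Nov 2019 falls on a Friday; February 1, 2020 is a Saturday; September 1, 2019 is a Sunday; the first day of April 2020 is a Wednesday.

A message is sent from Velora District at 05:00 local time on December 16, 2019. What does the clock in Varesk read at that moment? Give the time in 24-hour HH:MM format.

21:30

1 November 2019 is a Friday, so the first Friday is November 1.
1 February 2020 is a Saturday, so the first Monday is February 3.
Daylight saving runs 1 November 2019 – 3 February 2020; December 16, 2019 is inside that window, so Velora District is at UTC+11:00.
05:00 Velora District − 11h = 18:00 UTC (rolling into the previous day, 15 December 2019).
1 September 2019 is a Sunday, so the first Monday is September 2 and the third is September 16.
1 April 2020 is a Wednesday, so the first Saturday is April 4 and the fourth is April 25.
At the standard offset (UTC+02:30), 18:00 UTC + 2h30m = 20:30 Varesk standard time.
Daylight saving runs 16 September 2019 – 25 April 2020; the standard-time date in Varesk, December 15, 2019, is inside that window, so Varesk is at UTC+03:30.
18:00 UTC + 3h30m = 21:30 Varesk.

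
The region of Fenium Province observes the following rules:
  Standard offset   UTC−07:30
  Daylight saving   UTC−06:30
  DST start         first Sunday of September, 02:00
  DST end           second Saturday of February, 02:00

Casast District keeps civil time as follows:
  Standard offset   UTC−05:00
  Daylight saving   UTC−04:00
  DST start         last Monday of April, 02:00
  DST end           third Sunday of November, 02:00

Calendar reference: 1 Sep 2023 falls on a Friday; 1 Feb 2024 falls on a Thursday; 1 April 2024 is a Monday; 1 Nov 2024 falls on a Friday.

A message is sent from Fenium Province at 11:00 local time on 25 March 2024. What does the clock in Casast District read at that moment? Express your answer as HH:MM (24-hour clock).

1 September 2023 is a Friday, so the first Sunday is September 3.
1 February 2024 is a Thursday, so the first Saturday is February 3 and the second is February 10.
Daylight saving runs 3 September 2023 – 10 February 2024; 25 March 2024 is outside that window, so Fenium Province is on standard time at UTC−07:30.
11:00 Fenium Province + 7h30m = 18:30 UTC.
1 April 2024 is a Monday, so Mondays fall on 1, 8, 15, 22, 29; the last is April 29.
1 November 2024 is a Friday, so the first Sunday is November 3 and the third is November 17.
At the standard offset (UTC−05:00), 18:30 UTC − 5h = 13:30 Casast District standard time.
The standard-time date in Casast District, 25 March 2024, does not fall between 29 April and 17 November, so daylight saving is not in effect and Casast District is at UTC−05:00.
18:30 UTC − 5h = 13:30 Casast District.

13:30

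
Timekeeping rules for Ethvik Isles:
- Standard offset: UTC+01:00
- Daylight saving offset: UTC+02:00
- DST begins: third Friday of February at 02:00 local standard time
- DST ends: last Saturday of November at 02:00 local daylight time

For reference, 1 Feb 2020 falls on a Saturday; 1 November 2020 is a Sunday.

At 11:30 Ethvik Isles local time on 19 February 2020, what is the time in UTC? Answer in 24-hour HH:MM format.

1 February 2020 is a Saturday, so the first Friday is February 7 and the third is February 21.
1 November 2020 is a Sunday, so Saturdays fall on 7, 14, 21, 28; the last is November 28.
19 February 2020 does not fall between 21 February and 28 November, so daylight saving is not in effect and Ethvik Isles is at UTC+01:00.
11:30 local − 1h = 10:30 UTC.

10:30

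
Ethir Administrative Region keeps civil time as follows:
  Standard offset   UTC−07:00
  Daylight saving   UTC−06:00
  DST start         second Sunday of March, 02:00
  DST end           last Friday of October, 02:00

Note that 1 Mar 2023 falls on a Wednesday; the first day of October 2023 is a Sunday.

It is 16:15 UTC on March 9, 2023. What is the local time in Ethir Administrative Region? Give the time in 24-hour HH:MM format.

09:15

1 March 2023 is a Wednesday, so the first Sunday is March 5 and the second is March 12.
1 October 2023 is a Sunday, so Fridays fall on 6, 13, 20, 27; the last is October 27.
At the standard offset (UTC−07:00), 16:15 UTC − 7h = 09:15 Ethir Administrative Region standard time.
The standard-time date in Ethir Administrative Region, March 9, 2023, does not fall between 12 March and 27 October, so daylight saving is not in effect and Ethir Administrative Region is at UTC−07:00.
16:15 UTC − 7h = 09:15 local.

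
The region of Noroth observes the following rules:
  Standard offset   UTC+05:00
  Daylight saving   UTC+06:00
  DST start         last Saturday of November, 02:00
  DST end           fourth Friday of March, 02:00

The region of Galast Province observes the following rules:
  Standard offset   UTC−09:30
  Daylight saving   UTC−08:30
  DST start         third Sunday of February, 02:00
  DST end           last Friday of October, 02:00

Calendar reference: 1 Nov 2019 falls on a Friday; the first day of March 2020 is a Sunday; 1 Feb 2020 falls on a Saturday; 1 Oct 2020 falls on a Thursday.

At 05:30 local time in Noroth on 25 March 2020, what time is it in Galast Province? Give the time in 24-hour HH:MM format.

1 November 2019 is a Friday, so Saturdays fall on 2, 9, 16, 23, 30; the last is November 30.
1 March 2020 is a Sunday, so the first Friday is March 6 and the fourth is March 27.
Daylight saving runs 30 November 2019 – 27 March 2020; 25 March 2020 is inside that window, so Noroth is at UTC+06:00.
05:30 Noroth − 6h = 23:30 UTC (rolling into the previous day, 24 March 2020).
1 February 2020 is a Saturday, so the first Sunday is February 2 and the third is February 16.
1 October 2020 is a Thursday, so Fridays fall on 2, 9, 16, 23, 30; the last is October 30.
At the standard offset (UTC−09:30), 23:30 UTC − 9h30m = 14:00 Galast Province standard time.
Daylight saving runs 16 February – 30 October; the standard-time date in Galast Province, 24 March 2020, is inside that window, so Galast Province is at UTC−08:30.
23:30 UTC − 8h30m = 15:00 Galast Province.

15:00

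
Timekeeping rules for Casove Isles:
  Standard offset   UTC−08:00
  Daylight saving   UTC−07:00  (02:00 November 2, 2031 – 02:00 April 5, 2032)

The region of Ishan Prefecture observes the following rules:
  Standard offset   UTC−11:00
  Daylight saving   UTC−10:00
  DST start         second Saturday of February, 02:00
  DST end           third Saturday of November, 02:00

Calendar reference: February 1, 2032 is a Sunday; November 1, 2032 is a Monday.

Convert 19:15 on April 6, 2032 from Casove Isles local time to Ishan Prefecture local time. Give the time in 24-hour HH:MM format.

17:15

April 6, 2032 is outside the daylight-saving period (2 November 2031 – 5 April 2032), so Casove Isles is on standard time, UTC−08:00.
19:15 Casove Isles + 8h = 03:15 UTC (rolling into the next day, 7 April 2032).
1 February 2032 is a Sunday, so the first Saturday is February 7 and the second is February 14.
1 November 2032 is a Monday, so the first Saturday is November 6 and the third is November 20.
At the standard offset (UTC−11:00), 03:15 UTC − 11h = 16:15 Ishan Prefecture standard time (rolling into the previous day, 6 April 2032).
The standard-time date in Ishan Prefecture, April 6, 2032, lies within the daylight-saving period (14 February – 20 November), so Ishan Prefecture is on daylight time, UTC−10:00.
03:15 UTC − 10h = 17:15 Ishan Prefecture (rolling into the previous day, 6 April 2032).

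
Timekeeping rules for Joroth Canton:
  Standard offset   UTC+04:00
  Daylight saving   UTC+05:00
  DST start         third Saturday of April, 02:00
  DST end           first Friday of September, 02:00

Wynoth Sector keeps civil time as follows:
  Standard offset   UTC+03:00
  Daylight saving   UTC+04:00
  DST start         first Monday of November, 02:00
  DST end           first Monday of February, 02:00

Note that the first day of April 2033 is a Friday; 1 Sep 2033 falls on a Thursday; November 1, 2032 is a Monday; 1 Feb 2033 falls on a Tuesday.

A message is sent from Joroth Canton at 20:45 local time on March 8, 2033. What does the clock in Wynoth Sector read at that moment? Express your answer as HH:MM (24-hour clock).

1 April 2033 is a Friday, so the first Saturday is April 2 and the third is April 16.
1 September 2033 is a Thursday, so the first Friday is September 2.
March 8, 2033 does not fall between 16 April and 2 September, so daylight saving is not in effect and Joroth Canton is at UTC+04:00.
20:45 Joroth Canton − 4h = 16:45 UTC.
1 November 2032 is a Monday, so the first Monday is November 1.
1 February 2033 is a Tuesday, so the first Monday is February 7.
At the standard offset (UTC+03:00), 16:45 UTC + 3h = 19:45 Wynoth Sector standard time.
The standard-time date in Wynoth Sector, March 8, 2033, is outside the daylight-saving period (1 November 2032 – 7 February 2033), so Wynoth Sector is on standard time, UTC+03:00.
16:45 UTC + 3h = 19:45 Wynoth Sector.

19:45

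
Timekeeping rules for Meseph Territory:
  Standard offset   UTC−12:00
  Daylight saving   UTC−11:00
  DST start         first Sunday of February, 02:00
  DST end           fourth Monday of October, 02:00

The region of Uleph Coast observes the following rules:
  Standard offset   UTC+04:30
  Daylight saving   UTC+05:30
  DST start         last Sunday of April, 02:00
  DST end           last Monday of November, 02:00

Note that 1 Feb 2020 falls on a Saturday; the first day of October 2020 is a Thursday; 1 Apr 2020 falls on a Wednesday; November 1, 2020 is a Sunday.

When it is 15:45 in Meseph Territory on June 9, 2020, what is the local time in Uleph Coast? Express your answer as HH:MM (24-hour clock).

1 February 2020 is a Saturday, so the first Sunday is February 2.
1 October 2020 is a Thursday, so the first Monday is October 5 and the fourth is October 26.
June 9, 2020 falls between 2 February and 26 October, so daylight saving is in effect and Meseph Territory is at UTC−11:00.
15:45 Meseph Territory + 11h = 02:45 UTC (rolling into the next day, 10 June 2020).
1 April 2020 is a Wednesday, so Sundays fall on 5, 12, 19, 26; the last is April 26.
1 November 2020 is a Sunday, so Mondays fall on 2, 9, 16, 23, 30; the last is November 30.
At the standard offset (UTC+04:30), 02:45 UTC + 4h30m = 07:15 Uleph Coast standard time.
Daylight saving runs 26 April – 30 November; the standard-time date in Uleph Coast, June 10, 2020, is inside that window, so Uleph Coast is at UTC+05:30.
02:45 UTC + 5h30m = 08:15 Uleph Coast.

08:15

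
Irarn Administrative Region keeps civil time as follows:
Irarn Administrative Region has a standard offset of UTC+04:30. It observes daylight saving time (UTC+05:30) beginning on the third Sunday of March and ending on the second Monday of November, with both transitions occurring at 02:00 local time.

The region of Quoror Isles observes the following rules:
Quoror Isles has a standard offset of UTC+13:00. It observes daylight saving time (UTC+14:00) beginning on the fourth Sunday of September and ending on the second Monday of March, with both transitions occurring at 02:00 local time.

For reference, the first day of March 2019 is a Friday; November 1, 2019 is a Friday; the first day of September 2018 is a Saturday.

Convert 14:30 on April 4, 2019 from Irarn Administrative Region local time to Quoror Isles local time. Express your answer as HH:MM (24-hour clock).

1 March 2019 is a Friday, so the first Sunday is March 3 and the third is March 17.
1 November 2019 is a Friday, so the first Monday is November 4 and the second is November 11.
Daylight saving runs 17 March – 11 November; April 4, 2019 is inside that window, so Irarn Administrative Region is at UTC+05:30.
14:30 Irarn Administrative Region − 5h30m = 09:00 UTC.
1 September 2018 is a Saturday, so the first Sunday is September 2 and the fourth is September 23.
1 March 2019 is a Friday, so the first Monday is March 4 and the second is March 11.
At the standard offset (UTC+13:00), 09:00 UTC + 13h = 22:00 Quoror Isles standard time.
The standard-time date in Quoror Isles, April 4, 2019, is outside the daylight-saving period (23 September 2018 – 11 March 2019), so Quoror Isles is on standard time, UTC+13:00.
09:00 UTC + 13h = 22:00 Quoror Isles.

22:00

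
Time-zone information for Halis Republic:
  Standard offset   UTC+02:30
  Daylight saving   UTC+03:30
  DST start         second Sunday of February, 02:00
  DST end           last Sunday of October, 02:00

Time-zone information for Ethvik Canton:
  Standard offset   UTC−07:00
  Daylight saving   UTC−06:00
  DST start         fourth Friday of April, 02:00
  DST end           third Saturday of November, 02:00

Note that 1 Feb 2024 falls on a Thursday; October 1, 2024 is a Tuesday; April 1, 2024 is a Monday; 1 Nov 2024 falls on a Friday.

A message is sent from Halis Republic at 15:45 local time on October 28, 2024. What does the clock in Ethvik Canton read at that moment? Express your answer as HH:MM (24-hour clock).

07:15

1 February 2024 is a Thursday, so the first Sunday is February 4 and the second is February 11.
1 October 2024 is a Tuesday, so Sundays fall on 6, 13, 20, 27; the last is October 27.
October 28, 2024 is outside the daylight-saving period (11 February – 27 October), so Halis Republic is on standard time, UTC+02:30.
15:45 Halis Republic − 2h30m = 13:15 UTC.
1 April 2024 is a Monday, so the first Friday is April 5 and the fourth is April 26.
1 November 2024 is a Friday, so the first Saturday is November 2 and the third is November 16.
At the standard offset (UTC−07:00), 13:15 UTC − 7h = 06:15 Ethvik Canton standard time.
The standard-time date in Ethvik Canton, October 28, 2024, lies within the daylight-saving period (26 April – 16 November), so Ethvik Canton is on daylight time, UTC−06:00.
13:15 UTC − 6h = 07:15 Ethvik Canton.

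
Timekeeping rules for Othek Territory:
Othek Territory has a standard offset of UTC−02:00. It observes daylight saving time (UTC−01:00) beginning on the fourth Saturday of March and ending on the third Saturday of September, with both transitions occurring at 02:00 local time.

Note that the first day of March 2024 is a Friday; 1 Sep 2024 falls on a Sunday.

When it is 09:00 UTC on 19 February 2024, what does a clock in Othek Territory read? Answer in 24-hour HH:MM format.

07:00

1 March 2024 is a Friday, so the first Saturday is March 2 and the fourth is March 23.
1 September 2024 is a Sunday, so the first Saturday is September 7 and the third is September 21.
At the standard offset (UTC−02:00), 09:00 UTC − 2h = 07:00 Othek Territory standard time.
The standard-time date in Othek Territory, 19 February 2024, is outside the daylight-saving period (23 March – 21 September), so Othek Territory is on standard time, UTC−02:00.
09:00 UTC − 2h = 07:00 local.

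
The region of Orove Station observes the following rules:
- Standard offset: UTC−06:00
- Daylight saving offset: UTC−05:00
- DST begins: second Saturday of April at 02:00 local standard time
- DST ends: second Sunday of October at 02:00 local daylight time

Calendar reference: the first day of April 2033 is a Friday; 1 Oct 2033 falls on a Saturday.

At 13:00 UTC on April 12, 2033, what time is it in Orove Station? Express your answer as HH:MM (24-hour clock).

08:00

1 April 2033 is a Friday, so the first Saturday is April 2 and the second is April 9.
1 October 2033 is a Saturday, so the first Sunday is October 2 and the second is October 9.
At the standard offset (UTC−06:00), 13:00 UTC − 6h = 07:00 Orove Station standard time.
Daylight saving runs 9 April – 9 October; the standard-time date in Orove Station, April 12, 2033, is inside that window, so Orove Station is at UTC−05:00.
13:00 UTC − 5h = 08:00 local.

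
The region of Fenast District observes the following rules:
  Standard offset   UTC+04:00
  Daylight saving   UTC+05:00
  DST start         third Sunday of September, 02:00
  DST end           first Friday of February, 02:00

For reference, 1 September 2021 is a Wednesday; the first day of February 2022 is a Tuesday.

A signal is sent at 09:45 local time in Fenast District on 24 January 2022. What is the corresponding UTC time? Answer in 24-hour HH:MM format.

1 September 2021 is a Wednesday, so the first Sunday is September 5 and the third is September 19.
1 February 2022 is a Tuesday, so the first Friday is February 4.
24 January 2022 falls between 19 September 2021 and 4 February 2022, so daylight saving is in effect and Fenast District is at UTC+05:00.
09:45 local − 5h = 04:45 UTC.

04:45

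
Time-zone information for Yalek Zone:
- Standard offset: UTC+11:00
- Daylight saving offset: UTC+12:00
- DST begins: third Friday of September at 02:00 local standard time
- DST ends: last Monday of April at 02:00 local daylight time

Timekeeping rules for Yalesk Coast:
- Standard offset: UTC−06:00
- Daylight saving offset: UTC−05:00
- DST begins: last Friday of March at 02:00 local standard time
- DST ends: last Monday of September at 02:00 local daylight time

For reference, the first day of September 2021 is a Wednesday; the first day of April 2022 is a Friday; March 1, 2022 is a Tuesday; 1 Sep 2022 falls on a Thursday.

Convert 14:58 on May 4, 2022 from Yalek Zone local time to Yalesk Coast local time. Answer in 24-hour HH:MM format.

1 September 2021 is a Wednesday, so the first Friday is September 3 and the third is September 17.
1 April 2022 is a Friday, so Mondays fall on 4, 11, 18, 25; the last is April 25.
Daylight saving runs 17 September 2021 – 25 April 2022; May 4, 2022 is outside that window, so Yalek Zone is on standard time at UTC+11:00.
14:58 Yalek Zone − 11h = 03:58 UTC.
1 March 2022 is a Tuesday, so Fridays fall on 4, 11, 18, 25; the last is March 25.
1 September 2022 is a Thursday, so Mondays fall on 5, 12, 19, 26; the last is September 26.
At the standard offset (UTC−06:00), 03:58 UTC − 6h = 21:58 Yalesk Coast standard time (rolling into the previous day, 3 May 2022).
The standard-time date in Yalesk Coast, May 3, 2022, lies within the daylight-saving period (25 March – 26 September), so Yalesk Coast is on daylight time, UTC−05:00.
03:58 UTC − 5h = 22:58 Yalesk Coast (rolling into the previous day, 3 May 2022).

22:58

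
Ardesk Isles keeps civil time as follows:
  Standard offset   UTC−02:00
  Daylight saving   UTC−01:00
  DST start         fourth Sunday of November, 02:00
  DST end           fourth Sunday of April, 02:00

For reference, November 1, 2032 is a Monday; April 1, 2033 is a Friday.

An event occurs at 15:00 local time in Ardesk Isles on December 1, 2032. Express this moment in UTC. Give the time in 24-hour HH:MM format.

16:00

1 November 2032 is a Monday, so the first Sunday is November 7 and the fourth is November 28.
1 April 2033 is a Friday, so the first Sunday is April 3 and the fourth is April 24.
December 1, 2032 lies within the daylight-saving period (28 November 2032 – 24 April 2033), so Ardesk Isles is on daylight time, UTC−01:00.
15:00 local + 1h = 16:00 UTC.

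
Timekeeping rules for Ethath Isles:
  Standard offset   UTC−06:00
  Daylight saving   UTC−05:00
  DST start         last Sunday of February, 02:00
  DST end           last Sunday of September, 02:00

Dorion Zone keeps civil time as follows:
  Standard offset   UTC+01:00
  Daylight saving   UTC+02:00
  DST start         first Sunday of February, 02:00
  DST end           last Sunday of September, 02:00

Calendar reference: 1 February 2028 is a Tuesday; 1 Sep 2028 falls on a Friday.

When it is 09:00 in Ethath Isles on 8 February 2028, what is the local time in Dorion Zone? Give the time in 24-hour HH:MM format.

1 February 2028 is a Tuesday, so Sundays fall on 6, 13, 20, 27; the last is February 27.
1 September 2028 is a Friday, so Sundays fall on 3, 10, 17, 24; the last is September 24.
Daylight saving runs 27 February – 24 September; 8 February 2028 is outside that window, so Ethath Isles is on standard time at UTC−06:00.
09:00 Ethath Isles + 6h = 15:00 UTC.
1 February 2028 is a Tuesday, so the first Sunday is February 6.
1 September 2028 is a Friday, so Sundays fall on 3, 10, 17, 24; the last is September 24.
At the standard offset (UTC+01:00), 15:00 UTC + 1h = 16:00 Dorion Zone standard time.
The standard-time date in Dorion Zone, 8 February 2028, falls between 6 February and 24 September, so daylight saving is in effect and Dorion Zone is at UTC+02:00.
15:00 UTC + 2h = 17:00 Dorion Zone.

17:00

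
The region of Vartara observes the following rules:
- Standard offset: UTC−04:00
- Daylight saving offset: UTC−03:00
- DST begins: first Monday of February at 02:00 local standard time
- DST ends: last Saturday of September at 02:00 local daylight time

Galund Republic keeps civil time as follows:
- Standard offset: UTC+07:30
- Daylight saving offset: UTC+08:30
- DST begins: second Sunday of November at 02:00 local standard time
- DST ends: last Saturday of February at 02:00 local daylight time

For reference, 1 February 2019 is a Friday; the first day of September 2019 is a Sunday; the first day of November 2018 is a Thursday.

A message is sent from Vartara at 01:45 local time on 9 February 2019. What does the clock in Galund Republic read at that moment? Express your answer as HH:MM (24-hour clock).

13:15

1 February 2019 is a Friday, so the first Monday is February 4.
1 September 2019 is a Sunday, so Saturdays fall on 7, 14, 21, 28; the last is September 28.
9 February 2019 falls between 4 February and 28 September, so daylight saving is in effect and Vartara is at UTC−03:00.
01:45 Vartara + 3h = 04:45 UTC.
1 November 2018 is a Thursday, so the first Sunday is November 4 and the second is November 11.
1 February 2019 is a Friday, so Saturdays fall on 2, 9, 16, 23; the last is February 23.
At the standard offset (UTC+07:30), 04:45 UTC + 7h30m = 12:15 Galund Republic standard time.
The standard-time date in Galund Republic, 9 February 2019, lies within the daylight-saving period (11 November 2018 – 23 February 2019), so Galund Republic is on daylight time, UTC+08:30.
04:45 UTC + 8h30m = 13:15 Galund Republic.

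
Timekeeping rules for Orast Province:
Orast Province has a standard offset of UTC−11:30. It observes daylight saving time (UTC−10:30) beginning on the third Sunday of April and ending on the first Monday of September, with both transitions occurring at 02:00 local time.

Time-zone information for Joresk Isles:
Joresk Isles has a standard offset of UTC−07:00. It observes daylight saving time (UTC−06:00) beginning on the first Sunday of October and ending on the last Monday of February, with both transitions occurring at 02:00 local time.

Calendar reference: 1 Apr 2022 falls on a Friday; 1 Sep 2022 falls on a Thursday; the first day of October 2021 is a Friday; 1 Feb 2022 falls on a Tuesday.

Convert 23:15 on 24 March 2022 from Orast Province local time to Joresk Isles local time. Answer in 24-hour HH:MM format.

03:45

1 April 2022 is a Friday, so the first Sunday is April 3 and the third is April 17.
1 September 2022 is a Thursday, so the first Monday is September 5.
24 March 2022 does not fall between 17 April and 5 September, so daylight saving is not in effect and Orast Province is at UTC−11:30.
23:15 Orast Province + 11h30m = 10:45 UTC (rolling into the next day, 25 March 2022).
1 October 2021 is a Friday, so the first Sunday is October 3.
1 February 2022 is a Tuesday, so Mondays fall on 7, 14, 21, 28; the last is February 28.
At the standard offset (UTC−07:00), 10:45 UTC − 7h = 03:45 Joresk Isles standard time.
The standard-time date in Joresk Isles, 25 March 2022, is outside the daylight-saving period (3 October 2021 – 28 February 2022), so Joresk Isles is on standard time, UTC−07:00.
10:45 UTC − 7h = 03:45 Joresk Isles.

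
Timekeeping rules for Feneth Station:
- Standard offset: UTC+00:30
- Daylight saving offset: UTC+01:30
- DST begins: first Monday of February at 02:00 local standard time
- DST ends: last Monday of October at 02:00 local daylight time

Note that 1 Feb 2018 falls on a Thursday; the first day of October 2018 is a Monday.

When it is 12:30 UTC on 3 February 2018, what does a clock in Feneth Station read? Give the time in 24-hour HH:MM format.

13:00

1 February 2018 is a Thursday, so the first Monday is February 5.
1 October 2018 is a Monday, so Mondays fall on 1, 8, 15, 22, 29; the last is October 29.
At the standard offset (UTC+00:30), 12:30 UTC + 0h30m = 13:00 Feneth Station standard time.
Daylight saving runs 5 February – 29 October; the standard-time date in Feneth Station, 3 February 2018, is outside that window, so Feneth Station is on standard time at UTC+00:30.
12:30 UTC + 0h30m = 13:00 local.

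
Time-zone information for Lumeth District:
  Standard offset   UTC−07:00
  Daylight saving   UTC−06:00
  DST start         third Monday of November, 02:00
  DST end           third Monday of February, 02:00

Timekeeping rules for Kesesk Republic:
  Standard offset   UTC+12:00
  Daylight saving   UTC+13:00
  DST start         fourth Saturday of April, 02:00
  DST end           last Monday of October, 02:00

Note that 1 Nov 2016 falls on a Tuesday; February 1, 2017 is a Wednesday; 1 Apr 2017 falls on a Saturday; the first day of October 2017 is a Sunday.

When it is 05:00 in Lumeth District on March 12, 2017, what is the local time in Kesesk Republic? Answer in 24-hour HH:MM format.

1 November 2016 is a Tuesday, so the first Monday is November 7 and the third is November 21.
1 February 2017 is a Wednesday, so the first Monday is February 6 and the third is February 20.
Daylight saving runs 21 November 2016 – 20 February 2017; March 12, 2017 is outside that window, so Lumeth District is on standard time at UTC−07:00.
05:00 Lumeth District + 7h = 12:00 UTC.
1 April 2017 is a Saturday, so the first Saturday is April 1 and the fourth is April 22.
1 October 2017 is a Sunday, so Mondays fall on 2, 9, 16, 23, 30; the last is October 30.
At the standard offset (UTC+12:00), 12:00 UTC + 12h = 00:00 Kesesk Republic standard time (rolling into the next day, 13 March 2017).
The standard-time date in Kesesk Republic, March 13, 2017, is outside the daylight-saving period (22 April – 30 October), so Kesesk Republic is on standard time, UTC+12:00.
12:00 UTC + 12h = 00:00 Kesesk Republic (rolling into the next day, 13 March 2017).

00:00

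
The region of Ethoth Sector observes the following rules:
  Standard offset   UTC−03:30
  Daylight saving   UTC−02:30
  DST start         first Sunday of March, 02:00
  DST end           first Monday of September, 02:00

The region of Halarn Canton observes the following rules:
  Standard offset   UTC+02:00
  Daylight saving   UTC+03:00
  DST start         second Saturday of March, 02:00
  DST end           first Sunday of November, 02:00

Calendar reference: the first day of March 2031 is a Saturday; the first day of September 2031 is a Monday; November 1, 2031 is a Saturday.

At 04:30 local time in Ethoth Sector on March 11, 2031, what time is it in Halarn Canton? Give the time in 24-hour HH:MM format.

1 March 2031 is a Saturday, so the first Sunday is March 2.
1 September 2031 is a Monday, so the first Monday is September 1.
March 11, 2031 lies within the daylight-saving period (2 March – 1 September), so Ethoth Sector is on daylight time, UTC−02:30.
04:30 Ethoth Sector + 2h30m = 07:00 UTC.
1 March 2031 is a Saturday, so the first Saturday is March 1 and the second is March 8.
1 November 2031 is a Saturday, so the first Sunday is November 2.
At the standard offset (UTC+02:00), 07:00 UTC + 2h = 09:00 Halarn Canton standard time.
Daylight saving runs 8 March – 2 November; the standard-time date in Halarn Canton, March 11, 2031, is inside that window, so Halarn Canton is at UTC+03:00.
07:00 UTC + 3h = 10:00 Halarn Canton.

10:00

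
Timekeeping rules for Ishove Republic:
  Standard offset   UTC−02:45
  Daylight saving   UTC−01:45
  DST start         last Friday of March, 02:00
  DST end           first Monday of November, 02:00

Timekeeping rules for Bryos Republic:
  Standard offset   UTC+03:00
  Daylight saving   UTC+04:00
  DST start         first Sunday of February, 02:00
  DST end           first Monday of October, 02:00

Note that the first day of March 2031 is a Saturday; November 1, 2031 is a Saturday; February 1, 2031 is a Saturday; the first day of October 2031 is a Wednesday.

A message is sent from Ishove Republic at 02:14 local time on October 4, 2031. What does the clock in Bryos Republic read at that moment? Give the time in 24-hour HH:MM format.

07:59

1 March 2031 is a Saturday, so Fridays fall on 7, 14, 21, 28; the last is March 28.
1 November 2031 is a Saturday, so the first Monday is November 3.
October 4, 2031 falls between 28 March and 3 November, so daylight saving is in effect and Ishove Republic is at UTC−01:45.
02:14 Ishove Republic + 1h45m = 03:59 UTC.
1 February 2031 is a Saturday, so the first Sunday is February 2.
1 October 2031 is a Wednesday, so the first Monday is October 6.
At the standard offset (UTC+03:00), 03:59 UTC + 3h = 06:59 Bryos Republic standard time.
The standard-time date in Bryos Republic, October 4, 2031, lies within the daylight-saving period (2 February – 6 October), so Bryos Republic is on daylight time, UTC+04:00.
03:59 UTC + 4h = 07:59 Bryos Republic.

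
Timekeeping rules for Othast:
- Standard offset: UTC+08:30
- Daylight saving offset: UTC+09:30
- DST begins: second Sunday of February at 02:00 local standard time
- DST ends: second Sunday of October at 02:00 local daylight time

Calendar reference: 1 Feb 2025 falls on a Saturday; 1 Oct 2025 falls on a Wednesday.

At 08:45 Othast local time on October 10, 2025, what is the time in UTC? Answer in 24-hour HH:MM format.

23:15

1 February 2025 is a Saturday, so the first Sunday is February 2 and the second is February 9.
1 October 2025 is a Wednesday, so the first Sunday is October 5 and the second is October 12.
October 10, 2025 falls between 9 February and 12 October, so daylight saving is in effect and Othast is at UTC+09:30.
08:45 local − 9h30m = 23:15 UTC (rolling into the previous day, 9 October 2025).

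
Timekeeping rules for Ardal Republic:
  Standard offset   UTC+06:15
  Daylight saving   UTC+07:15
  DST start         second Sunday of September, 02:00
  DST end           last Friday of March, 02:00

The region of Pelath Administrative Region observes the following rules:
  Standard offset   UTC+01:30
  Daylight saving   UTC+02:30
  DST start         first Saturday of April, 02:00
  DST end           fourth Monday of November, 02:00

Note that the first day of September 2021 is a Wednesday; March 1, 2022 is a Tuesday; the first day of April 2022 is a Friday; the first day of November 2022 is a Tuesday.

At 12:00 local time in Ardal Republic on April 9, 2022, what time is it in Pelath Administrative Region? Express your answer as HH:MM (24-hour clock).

08:15

1 September 2021 is a Wednesday, so the first Sunday is September 5 and the second is September 12.
1 March 2022 is a Tuesday, so Fridays fall on 4, 11, 18, 25; the last is March 25.
Daylight saving runs 12 September 2021 – 25 March 2022; April 9, 2022 is outside that window, so Ardal Republic is on standard time at UTC+06:15.
12:00 Ardal Republic − 6h15m = 05:45 UTC.
1 April 2022 is a Friday, so the first Saturday is April 2.
1 November 2022 is a Tuesday, so the first Monday is November 7 and the fourth is November 28.
At the standard offset (UTC+01:30), 05:45 UTC + 1h30m = 07:15 Pelath Administrative Region standard time.
The standard-time date in Pelath Administrative Region, April 9, 2022, lies within the daylight-saving period (2 April – 28 November), so Pelath Administrative Region is on daylight time, UTC+02:30.
05:45 UTC + 2h30m = 08:15 Pelath Administrative Region.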